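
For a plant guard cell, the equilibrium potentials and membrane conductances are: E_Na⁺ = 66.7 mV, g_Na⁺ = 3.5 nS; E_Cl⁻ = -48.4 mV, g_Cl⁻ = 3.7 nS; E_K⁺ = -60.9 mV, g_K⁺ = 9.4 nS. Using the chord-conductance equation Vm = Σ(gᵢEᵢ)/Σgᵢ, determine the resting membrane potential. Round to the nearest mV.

-31 mV

Σ gᵢEᵢ = 3.5·(66.7) + 3.7·(-48.4) + 9.4·(-60.9) = -518.09
Σ gᵢ = 3.5 + 3.7 + 9.4 = 16.6
Vm = -518.09 / 16.6 = -31.21 mV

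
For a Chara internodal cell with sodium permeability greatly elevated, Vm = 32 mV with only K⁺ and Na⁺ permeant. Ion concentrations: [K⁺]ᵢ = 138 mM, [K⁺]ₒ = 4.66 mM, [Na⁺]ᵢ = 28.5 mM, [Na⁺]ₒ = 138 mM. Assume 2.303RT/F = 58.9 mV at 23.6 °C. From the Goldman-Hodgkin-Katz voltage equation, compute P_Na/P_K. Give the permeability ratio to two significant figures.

Let α = P_Na/P_K. GHK: Vm = 58.9·log₁₀[(Kₒ + α·Naₒ)/(Kᵢ + α·Naᵢ)].
10^(Vm/58.9) = 10^(32.0/58.9) = 3.4938
So 3.4938·(Kᵢ + α·Naᵢ) = Kₒ + α·Naₒ → α = (3.4938·138.0 − 4.66) / (138.0 − 3.4938·28.5)
α = (482.1 − 4.66) / (138.0 − 99.57) = 477.5/38.43 = 12.43

12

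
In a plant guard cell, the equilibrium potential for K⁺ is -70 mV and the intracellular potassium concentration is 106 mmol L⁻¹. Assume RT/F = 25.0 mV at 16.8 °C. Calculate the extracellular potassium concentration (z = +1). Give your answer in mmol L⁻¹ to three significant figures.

6.45 mmol L⁻¹

Nernst: E = (25.0/1) · ln([out]/[in]), so ln([out]/[in]) = -70.0 × 1 / 25.0 = -2.8000.
[out]/[in] = e^(-2.8000) = 0.06081.
[out] = 0.06081 × 106 = 6.446 mmol L⁻¹.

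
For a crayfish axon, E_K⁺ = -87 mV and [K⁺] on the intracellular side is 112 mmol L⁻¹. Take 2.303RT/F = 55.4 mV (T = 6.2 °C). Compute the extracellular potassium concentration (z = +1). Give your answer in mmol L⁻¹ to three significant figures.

3.01 mmol L⁻¹

Nernst: E = (55.4/1) · log₁₀([out]/[in]), so log₁₀([out]/[in]) = -87.0 × 1 / 55.4 = -1.5704.
[out]/[in] = 10^(-1.5704) = 0.02689.
[out] = 0.02689 × 112 = 3.012 mmol L⁻¹.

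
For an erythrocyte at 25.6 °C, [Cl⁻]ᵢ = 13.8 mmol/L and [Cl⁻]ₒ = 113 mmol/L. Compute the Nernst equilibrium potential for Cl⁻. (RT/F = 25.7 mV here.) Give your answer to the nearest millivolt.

E = (25.7/z) · ln([Cl⁻]_out/[Cl⁻]_in) with z = -1.
For an anion, dividing by z = -1 reverses the sign.
= (25.7/-1) · ln(113/13.8) = -25.70 · ln(8.188)
= -25.70 · (2.1027) = -54.04 mV

-54 mV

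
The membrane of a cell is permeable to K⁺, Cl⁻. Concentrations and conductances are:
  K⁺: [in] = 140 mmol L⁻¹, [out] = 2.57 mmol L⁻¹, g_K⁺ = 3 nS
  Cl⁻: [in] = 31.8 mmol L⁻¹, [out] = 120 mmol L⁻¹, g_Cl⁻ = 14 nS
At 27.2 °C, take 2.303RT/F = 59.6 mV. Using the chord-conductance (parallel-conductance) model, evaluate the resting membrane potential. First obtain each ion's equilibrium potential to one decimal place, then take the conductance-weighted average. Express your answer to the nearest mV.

E_K⁺ = (59.6/1)·log₁₀(2.57/140) = -103.5 mV
E_Cl⁻ = (59.6/-1)·log₁₀(120/31.8) = -34.4 mV
Vm = (Σ gᵢEᵢ)/(Σ gᵢ) = (3·-103.5 + 14·-34.4) / (3 + 14)
= -792.10 / 17 = -46.59 mV

-47 mV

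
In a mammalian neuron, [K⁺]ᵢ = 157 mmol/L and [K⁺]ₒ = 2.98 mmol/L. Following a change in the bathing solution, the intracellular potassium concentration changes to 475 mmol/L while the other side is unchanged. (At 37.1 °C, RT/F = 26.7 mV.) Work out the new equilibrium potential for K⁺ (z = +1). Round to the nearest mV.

-135 mV

After the shift: [K⁺]_out = 2.98, [K⁺]_in = 475 mmol/L.
E_new = (26.7/1)·ln(2.98/475) = 26.70 · (-5.0714) = -135.41 mV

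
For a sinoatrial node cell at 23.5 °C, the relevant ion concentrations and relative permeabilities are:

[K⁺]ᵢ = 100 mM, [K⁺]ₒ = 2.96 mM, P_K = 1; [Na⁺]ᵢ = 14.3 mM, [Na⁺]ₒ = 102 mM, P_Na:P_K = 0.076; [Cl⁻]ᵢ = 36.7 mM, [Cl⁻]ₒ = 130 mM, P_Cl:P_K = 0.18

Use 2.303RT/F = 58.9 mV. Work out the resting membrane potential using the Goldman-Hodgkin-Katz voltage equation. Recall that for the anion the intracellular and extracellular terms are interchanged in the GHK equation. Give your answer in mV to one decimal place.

-50.5 mV

Vm = 58.9 · log₁₀[(Σ P·[cation]ₒ + Σ P·[anion]ᵢ) / (Σ P·[cation]ᵢ + Σ P·[anion]ₒ)]
Numerator = 1×2.96 + 0.076×102 + 0.18×36.7 = 17.32
Denominator = 1×100 + 0.076×14.3 + 0.18×130 = 124.5
Vm = 58.9 · log₁₀(0.13912) = 58.9 × (-0.8566) = -50.46 mV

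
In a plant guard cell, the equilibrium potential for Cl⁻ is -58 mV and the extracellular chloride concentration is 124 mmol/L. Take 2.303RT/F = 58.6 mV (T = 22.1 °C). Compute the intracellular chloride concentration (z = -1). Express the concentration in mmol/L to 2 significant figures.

Nernst: E = (58.6/-1) · log₁₀([out]/[in]), so log₁₀([out]/[in]) = -58.0 × -1 / 58.6 = 0.9898.
[out]/[in] = 10^(0.9898) = 9.767.
[in] = 124 / 9.767 = 12.7 mmol/L.

13 mmol/L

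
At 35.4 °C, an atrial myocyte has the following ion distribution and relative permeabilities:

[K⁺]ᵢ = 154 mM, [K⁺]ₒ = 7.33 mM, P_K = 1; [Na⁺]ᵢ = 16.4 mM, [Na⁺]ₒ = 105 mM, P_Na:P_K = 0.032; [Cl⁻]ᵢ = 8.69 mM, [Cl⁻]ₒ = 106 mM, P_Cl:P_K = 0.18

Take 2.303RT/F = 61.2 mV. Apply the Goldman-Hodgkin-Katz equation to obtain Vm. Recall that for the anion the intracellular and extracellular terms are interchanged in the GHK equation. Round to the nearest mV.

-70 mV

Vm = 61.2 · log₁₀[(Σ P·[cation]ₒ + Σ P·[anion]ᵢ) / (Σ P·[cation]ᵢ + Σ P·[anion]ₒ)]
Numerator = 1×7.33 + 0.032×105 + 0.18×8.69 = 12.25
Denominator = 1×154 + 0.032×16.4 + 0.18×106 = 173.6
Vm = 61.2 · log₁₀(0.070587) = 61.2 × (-1.1513) = -70.46 mV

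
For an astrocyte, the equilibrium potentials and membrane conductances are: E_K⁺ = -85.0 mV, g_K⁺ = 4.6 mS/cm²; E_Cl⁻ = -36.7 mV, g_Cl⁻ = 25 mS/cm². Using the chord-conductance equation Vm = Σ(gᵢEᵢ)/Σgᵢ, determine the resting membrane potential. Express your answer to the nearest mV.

Σ gᵢEᵢ = 4.6·(-85.0) + 25·(-36.7) = -1308.50
Σ gᵢ = 4.6 + 25 = 29.6
Vm = -1308.50 / 29.6 = -44.21 mV

-44 mV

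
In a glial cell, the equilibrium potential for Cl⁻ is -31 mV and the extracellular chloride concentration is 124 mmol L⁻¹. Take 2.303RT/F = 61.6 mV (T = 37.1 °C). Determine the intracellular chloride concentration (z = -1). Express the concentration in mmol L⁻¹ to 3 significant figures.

38.9 mmol L⁻¹

Nernst: E = (61.6/-1) · log₁₀([out]/[in]), so log₁₀([out]/[in]) = -31.0 × -1 / 61.6 = 0.5032.
[out]/[in] = 10^(0.5032) = 3.186.
[in] = 124 / 3.186 = 38.92 mmol L⁻¹.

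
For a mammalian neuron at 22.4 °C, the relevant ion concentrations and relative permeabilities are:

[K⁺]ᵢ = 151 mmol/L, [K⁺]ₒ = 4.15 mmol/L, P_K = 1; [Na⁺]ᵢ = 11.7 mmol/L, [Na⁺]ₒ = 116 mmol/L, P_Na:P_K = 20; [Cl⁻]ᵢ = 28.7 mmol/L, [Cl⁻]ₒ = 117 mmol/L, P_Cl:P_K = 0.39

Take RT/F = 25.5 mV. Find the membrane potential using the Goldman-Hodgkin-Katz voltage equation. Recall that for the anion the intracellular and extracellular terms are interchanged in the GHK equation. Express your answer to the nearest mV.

Vm = 25.5 · ln[(Σ P·[cation]ₒ + Σ P·[anion]ᵢ) / (Σ P·[cation]ᵢ + Σ P·[anion]ₒ)]
Numerator = 1×4.15 + 20×116 + 0.39×28.7 = 2335
Denominator = 1×151 + 20×11.7 + 0.39×117 = 430.6
Vm = 25.5 · ln(5.4231) = 25.5 × (1.6907) = 43.11 mV

43 mV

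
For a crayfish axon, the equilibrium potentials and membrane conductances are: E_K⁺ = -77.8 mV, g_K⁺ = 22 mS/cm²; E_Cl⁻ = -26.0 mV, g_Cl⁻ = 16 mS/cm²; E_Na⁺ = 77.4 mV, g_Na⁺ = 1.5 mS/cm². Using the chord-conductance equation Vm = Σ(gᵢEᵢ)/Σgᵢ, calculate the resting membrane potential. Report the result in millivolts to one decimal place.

-50.9 mV

Σ gᵢEᵢ = 22·(-77.8) + 16·(-26.0) + 1.5·(77.4) = -2011.50
Σ gᵢ = 22 + 16 + 1.5 = 39.5
Vm = -2011.50 / 39.5 = -50.92 mV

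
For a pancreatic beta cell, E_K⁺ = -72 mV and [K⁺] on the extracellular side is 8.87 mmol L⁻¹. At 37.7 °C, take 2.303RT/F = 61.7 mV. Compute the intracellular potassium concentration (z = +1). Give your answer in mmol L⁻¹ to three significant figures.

Nernst: E = (61.7/1) · log₁₀([out]/[in]), so log₁₀([out]/[in]) = -72.0 × 1 / 61.7 = -1.1669.
[out]/[in] = 10^(-1.1669) = 0.06809.
[in] = 8.87 / 0.06809 = 130.3 mmol L⁻¹.

130 mmol L⁻¹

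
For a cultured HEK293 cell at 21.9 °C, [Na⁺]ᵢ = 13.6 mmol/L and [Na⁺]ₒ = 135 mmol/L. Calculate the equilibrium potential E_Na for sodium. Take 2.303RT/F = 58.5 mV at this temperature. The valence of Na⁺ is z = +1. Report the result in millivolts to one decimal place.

58.3 mV

E = (58.5/z) · log₁₀([Na⁺]_out/[Na⁺]_in) with z = +1.
= (58.5/1) · log₁₀(135/13.6) = 58.50 · log₁₀(9.926)
= 58.50 · (0.9968) = 58.31 mV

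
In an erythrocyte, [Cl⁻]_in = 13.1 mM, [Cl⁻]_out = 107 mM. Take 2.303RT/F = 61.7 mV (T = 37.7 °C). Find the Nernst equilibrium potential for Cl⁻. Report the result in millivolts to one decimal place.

-56.3 mV

E = (61.7/z) · log₁₀([Cl⁻]_out/[Cl⁻]_in) with z = -1.
For an anion, dividing by z = -1 reverses the sign.
= (61.7/-1) · log₁₀(107/13.1) = -61.70 · log₁₀(8.168)
= -61.70 · (0.9121) = -56.28 mV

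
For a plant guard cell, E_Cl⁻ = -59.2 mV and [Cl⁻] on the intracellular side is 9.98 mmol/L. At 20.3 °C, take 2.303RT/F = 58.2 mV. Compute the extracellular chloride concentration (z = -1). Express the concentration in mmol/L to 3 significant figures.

Nernst: E = (58.2/-1) · log₁₀([out]/[in]), so log₁₀([out]/[in]) = -59.2 × -1 / 58.2 = 1.0172.
[out]/[in] = 10^(1.0172) = 10.4.
[out] = 10.4 × 9.98 = 103.8 mmol/L.

104 mmol/L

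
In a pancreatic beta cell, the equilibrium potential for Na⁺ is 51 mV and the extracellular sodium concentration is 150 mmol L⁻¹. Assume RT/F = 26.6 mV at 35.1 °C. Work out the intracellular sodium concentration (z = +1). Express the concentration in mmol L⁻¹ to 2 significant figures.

Nernst: E = (26.6/1) · ln([out]/[in]), so ln([out]/[in]) = 51.0 × 1 / 26.6 = 1.9173.
[out]/[in] = e^(1.9173) = 6.803.
[in] = 150 / 6.803 = 22.05 mmol L⁻¹.

22 mmol L⁻¹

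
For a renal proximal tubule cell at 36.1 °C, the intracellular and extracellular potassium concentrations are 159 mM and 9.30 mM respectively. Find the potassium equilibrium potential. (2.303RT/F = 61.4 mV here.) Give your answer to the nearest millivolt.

E = (61.4/z) · log₁₀([K⁺]_out/[K⁺]_in) with z = +1.
= (61.4/1) · log₁₀(9.30/159) = 61.40 · log₁₀(0.05849)
= 61.40 · (-1.2329) = -75.70 mV

-76 mV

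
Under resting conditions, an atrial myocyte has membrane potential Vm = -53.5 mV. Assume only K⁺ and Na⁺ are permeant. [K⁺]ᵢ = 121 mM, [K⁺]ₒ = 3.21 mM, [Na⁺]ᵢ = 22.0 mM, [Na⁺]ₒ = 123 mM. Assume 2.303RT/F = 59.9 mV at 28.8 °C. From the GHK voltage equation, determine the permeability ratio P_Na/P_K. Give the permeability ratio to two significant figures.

Let α = P_Na/P_K. GHK: Vm = 59.9·log₁₀[(Kₒ + α·Naₒ)/(Kᵢ + α·Naᵢ)].
10^(Vm/59.9) = 10^(-53.5/59.9) = 0.12789
So 0.12789·(Kᵢ + α·Naᵢ) = Kₒ + α·Naₒ → α = (0.12789·121.0 − 3.21) / (123.0 − 0.12789·22.0)
α = (15.47 − 3.21) / (123.0 − 2.814) = 12.26/120.2 = 0.102

0.10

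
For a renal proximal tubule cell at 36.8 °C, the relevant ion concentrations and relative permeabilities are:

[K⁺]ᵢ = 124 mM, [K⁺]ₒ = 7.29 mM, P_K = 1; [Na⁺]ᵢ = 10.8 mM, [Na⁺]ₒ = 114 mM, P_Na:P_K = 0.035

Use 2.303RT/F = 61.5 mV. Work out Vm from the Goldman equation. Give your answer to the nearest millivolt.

Vm = 61.5 · log₁₀[(Σ P·[cation]ₒ + Σ P·[anion]ᵢ) / (Σ P·[cation]ᵢ + Σ P·[anion]ₒ)]
Numerator = 1×7.29 + 0.035×114 = 11.28
Denominator = 1×124 + 0.035×10.8 = 124.4
Vm = 61.5 · log₁₀(0.090691) = 61.5 × (-1.0424) = -64.11 mV

-64 mV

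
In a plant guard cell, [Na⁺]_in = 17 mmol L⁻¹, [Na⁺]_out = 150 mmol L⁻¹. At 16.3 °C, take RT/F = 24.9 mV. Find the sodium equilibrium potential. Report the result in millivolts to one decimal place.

E = (24.9/z) · ln([Na⁺]_out/[Na⁺]_in) with z = +1.
= (24.9/1) · ln(150/17) = 24.90 · ln(8.824)
= 24.90 · (2.1774) = 54.22 mV

54.2 mV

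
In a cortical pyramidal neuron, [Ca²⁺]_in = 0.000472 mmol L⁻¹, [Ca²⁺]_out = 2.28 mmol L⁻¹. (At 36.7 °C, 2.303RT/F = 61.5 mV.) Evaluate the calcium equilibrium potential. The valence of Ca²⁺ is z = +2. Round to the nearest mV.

E = (61.5/z) · log₁₀([Ca²⁺]_out/[Ca²⁺]_in) with z = +2.
= (61.5/2) · log₁₀(2.28/0.000472) = 30.75 · log₁₀(4831)
= 30.75 · (3.6840) = 113.28 mV

113 mV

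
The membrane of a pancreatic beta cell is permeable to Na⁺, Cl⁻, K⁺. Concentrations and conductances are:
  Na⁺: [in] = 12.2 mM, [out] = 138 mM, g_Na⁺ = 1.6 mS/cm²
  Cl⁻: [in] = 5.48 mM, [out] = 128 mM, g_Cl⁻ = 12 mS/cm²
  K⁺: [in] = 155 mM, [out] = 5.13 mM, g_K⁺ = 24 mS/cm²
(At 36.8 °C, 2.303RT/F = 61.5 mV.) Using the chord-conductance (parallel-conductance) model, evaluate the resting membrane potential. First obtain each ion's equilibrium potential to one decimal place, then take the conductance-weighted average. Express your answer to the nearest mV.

E_Na⁺ = (61.5/1)·log₁₀(138/12.2) = 64.8 mV
E_Cl⁻ = (61.5/-1)·log₁₀(128/5.48) = -84.2 mV
E_K⁺ = (61.5/1)·log₁₀(5.13/155) = -91.0 mV
Vm = (Σ gᵢEᵢ)/(Σ gᵢ) = (1.6·64.8 + 12·-84.2 + 24·-91.0) / (1.6 + 12 + 24)
= -3090.72 / 37.6 = -82.20 mV

-82 mV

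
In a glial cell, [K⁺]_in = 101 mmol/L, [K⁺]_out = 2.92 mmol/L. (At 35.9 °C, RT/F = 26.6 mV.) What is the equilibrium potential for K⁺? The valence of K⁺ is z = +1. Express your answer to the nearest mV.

-94 mV

E = (26.6/z) · ln([K⁺]_out/[K⁺]_in) with z = +1.
= (26.6/1) · ln(2.92/101) = 26.60 · ln(0.02891)
= 26.60 · (-3.5435) = -94.26 mV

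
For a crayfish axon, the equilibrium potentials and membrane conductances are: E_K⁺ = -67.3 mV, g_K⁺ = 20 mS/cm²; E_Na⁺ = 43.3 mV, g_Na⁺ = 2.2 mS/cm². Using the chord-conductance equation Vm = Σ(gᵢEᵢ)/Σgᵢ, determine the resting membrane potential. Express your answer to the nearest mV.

-56 mV

Σ gᵢEᵢ = 20·(-67.3) + 2.2·(43.3) = -1250.74
Σ gᵢ = 20 + 2.2 = 22.2
Vm = -1250.74 / 22.2 = -56.34 mV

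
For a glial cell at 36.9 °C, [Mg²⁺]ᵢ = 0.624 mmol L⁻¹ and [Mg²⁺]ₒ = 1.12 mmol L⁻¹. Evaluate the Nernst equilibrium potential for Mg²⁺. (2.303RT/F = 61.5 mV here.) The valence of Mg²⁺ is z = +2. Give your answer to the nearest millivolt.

E = (61.5/z) · log₁₀([Mg²⁺]_out/[Mg²⁺]_in) with z = +2.
= (61.5/2) · log₁₀(1.12/0.624) = 30.75 · log₁₀(1.795)
= 30.75 · (0.2540) = 7.81 mV

8 mV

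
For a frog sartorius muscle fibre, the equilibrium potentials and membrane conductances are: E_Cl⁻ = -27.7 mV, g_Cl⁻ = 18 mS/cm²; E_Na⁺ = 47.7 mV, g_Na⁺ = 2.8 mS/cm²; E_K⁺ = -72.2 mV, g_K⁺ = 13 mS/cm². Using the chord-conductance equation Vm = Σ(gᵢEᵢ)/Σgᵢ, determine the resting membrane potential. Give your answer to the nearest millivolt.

-39 mV

Σ gᵢEᵢ = 18·(-27.7) + 2.8·(47.7) + 13·(-72.2) = -1303.64
Σ gᵢ = 18 + 2.8 + 13 = 33.8
Vm = -1303.64 / 33.8 = -38.57 mV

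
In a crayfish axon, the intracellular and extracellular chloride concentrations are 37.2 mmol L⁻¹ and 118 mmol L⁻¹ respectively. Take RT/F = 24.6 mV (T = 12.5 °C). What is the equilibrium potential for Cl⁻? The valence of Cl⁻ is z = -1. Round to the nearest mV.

-28 mV

E = (24.6/z) · ln([Cl⁻]_out/[Cl⁻]_in) with z = -1.
For an anion, dividing by z = -1 reverses the sign.
= (24.6/-1) · ln(118/37.2) = -24.60 · ln(3.172)
= -24.60 · (1.1544) = -28.40 mV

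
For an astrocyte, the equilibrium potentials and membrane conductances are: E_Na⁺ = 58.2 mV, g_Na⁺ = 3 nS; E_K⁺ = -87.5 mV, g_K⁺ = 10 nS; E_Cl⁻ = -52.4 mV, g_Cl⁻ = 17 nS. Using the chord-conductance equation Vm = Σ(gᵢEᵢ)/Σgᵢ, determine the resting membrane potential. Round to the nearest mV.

Σ gᵢEᵢ = 3·(58.2) + 10·(-87.5) + 17·(-52.4) = -1591.20
Σ gᵢ = 3 + 10 + 17 = 30
Vm = -1591.20 / 30 = -53.04 mV

-53 mV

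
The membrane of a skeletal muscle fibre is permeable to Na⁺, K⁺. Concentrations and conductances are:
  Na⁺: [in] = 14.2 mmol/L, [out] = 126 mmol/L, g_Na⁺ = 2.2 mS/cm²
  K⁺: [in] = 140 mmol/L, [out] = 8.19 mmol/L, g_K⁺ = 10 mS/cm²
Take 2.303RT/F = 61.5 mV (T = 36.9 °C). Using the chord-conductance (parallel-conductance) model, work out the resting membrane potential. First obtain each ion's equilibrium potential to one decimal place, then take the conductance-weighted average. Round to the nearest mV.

-52 mV

E_Na⁺ = (61.5/1)·log₁₀(126/14.2) = 58.3 mV
E_K⁺ = (61.5/1)·log₁₀(8.19/140) = -75.8 mV
Vm = (Σ gᵢEᵢ)/(Σ gᵢ) = (2.2·58.3 + 10·-75.8) / (2.2 + 10)
= -629.74 / 12.2 = -51.62 mV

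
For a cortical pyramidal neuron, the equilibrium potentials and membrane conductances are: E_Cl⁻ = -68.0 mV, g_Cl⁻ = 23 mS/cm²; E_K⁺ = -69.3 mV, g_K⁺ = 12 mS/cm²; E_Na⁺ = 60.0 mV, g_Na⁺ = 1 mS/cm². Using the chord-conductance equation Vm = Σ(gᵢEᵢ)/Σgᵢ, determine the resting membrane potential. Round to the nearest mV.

-65 mV

Σ gᵢEᵢ = 23·(-68.0) + 12·(-69.3) + 1·(60.0) = -2335.60
Σ gᵢ = 23 + 12 + 1 = 36
Vm = -2335.60 / 36 = -64.88 mV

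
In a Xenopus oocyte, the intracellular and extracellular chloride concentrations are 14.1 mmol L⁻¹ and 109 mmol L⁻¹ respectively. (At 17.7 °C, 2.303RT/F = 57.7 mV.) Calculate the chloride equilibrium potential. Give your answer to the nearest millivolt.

-51 mV

E = (57.7/z) · log₁₀([Cl⁻]_out/[Cl⁻]_in) with z = -1.
For an anion, dividing by z = -1 reverses the sign.
= (57.7/-1) · log₁₀(109/14.1) = -57.70 · log₁₀(7.73)
= -57.70 · (0.8882) = -51.25 mV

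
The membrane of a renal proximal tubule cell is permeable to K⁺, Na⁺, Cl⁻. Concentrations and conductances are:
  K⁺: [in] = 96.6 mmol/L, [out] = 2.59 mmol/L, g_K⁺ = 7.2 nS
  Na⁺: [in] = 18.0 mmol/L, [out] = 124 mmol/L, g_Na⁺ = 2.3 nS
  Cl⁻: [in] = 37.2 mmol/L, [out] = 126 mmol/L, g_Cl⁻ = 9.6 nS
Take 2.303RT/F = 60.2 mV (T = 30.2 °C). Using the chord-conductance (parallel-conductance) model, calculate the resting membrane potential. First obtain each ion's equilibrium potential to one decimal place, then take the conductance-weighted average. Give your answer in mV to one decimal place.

E_K⁺ = (60.2/1)·log₁₀(2.59/96.6) = -94.6 mV
E_Na⁺ = (60.2/1)·log₁₀(124/18.0) = 50.5 mV
E_Cl⁻ = (60.2/-1)·log₁₀(126/37.2) = -31.9 mV
Vm = (Σ gᵢEᵢ)/(Σ gᵢ) = (7.2·-94.6 + 2.3·50.5 + 9.6·-31.9) / (7.2 + 2.3 + 9.6)
= -871.21 / 19.1 = -45.61 mV

-45.6 mV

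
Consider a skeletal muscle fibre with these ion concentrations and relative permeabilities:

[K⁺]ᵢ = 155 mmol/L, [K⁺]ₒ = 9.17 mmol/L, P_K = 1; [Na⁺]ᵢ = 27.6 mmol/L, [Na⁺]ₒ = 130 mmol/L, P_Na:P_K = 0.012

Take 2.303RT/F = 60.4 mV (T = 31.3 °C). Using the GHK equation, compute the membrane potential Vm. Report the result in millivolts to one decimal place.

Vm = 60.4 · log₁₀[(Σ P·[cation]ₒ + Σ P·[anion]ᵢ) / (Σ P·[cation]ᵢ + Σ P·[anion]ₒ)]
Numerator = 1×9.17 + 0.012×130 = 10.73
Denominator = 1×155 + 0.012×27.6 = 155.3
Vm = 60.4 · log₁₀(0.069078) = 60.4 × (-1.1607) = -70.10 mV

-70.1 mV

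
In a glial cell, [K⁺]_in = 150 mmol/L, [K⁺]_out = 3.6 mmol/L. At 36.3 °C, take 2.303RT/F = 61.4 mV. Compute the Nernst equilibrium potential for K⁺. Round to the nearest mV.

E = (61.4/z) · log₁₀([K⁺]_out/[K⁺]_in) with z = +1.
= (61.4/1) · log₁₀(3.6/150) = 61.40 · log₁₀(0.024)
= 61.40 · (-1.6198) = -99.46 mV

-99 mV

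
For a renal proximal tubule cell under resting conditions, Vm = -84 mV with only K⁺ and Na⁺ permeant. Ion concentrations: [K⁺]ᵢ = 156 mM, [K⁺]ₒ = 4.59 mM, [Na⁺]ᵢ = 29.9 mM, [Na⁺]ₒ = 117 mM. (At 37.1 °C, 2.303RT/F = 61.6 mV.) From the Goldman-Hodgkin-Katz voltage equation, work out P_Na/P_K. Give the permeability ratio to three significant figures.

0.0187

Let α = P_Na/P_K. GHK: Vm = 61.6·log₁₀[(Kₒ + α·Naₒ)/(Kᵢ + α·Naᵢ)].
10^(Vm/61.6) = 10^(-84.0/61.6) = 0.043288
So 0.043288·(Kᵢ + α·Naᵢ) = Kₒ + α·Naₒ → α = (0.043288·156.0 − 4.59) / (117.0 − 0.043288·29.9)
α = (6.753 − 4.59) / (117.0 − 1.294) = 2.163/115.7 = 0.01869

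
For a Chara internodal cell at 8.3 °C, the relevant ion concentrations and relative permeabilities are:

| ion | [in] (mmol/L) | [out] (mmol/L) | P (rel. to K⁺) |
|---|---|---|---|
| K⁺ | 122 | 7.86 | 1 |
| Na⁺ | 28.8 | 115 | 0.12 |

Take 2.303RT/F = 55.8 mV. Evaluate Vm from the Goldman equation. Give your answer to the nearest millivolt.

Vm = 55.8 · log₁₀[(Σ P·[cation]ₒ + Σ P·[anion]ᵢ) / (Σ P·[cation]ᵢ + Σ P·[anion]ₒ)]
Numerator = 1×7.86 + 0.12×115 = 21.66
Denominator = 1×122 + 0.12×28.8 = 125.5
Vm = 55.8 · log₁₀(0.17265) = 55.8 × (-0.7628) = -42.57 mV

-43 mV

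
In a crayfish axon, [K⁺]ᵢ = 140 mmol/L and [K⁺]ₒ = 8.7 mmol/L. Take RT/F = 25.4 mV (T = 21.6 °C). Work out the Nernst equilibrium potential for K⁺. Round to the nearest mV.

E = (25.4/z) · ln([K⁺]_out/[K⁺]_in) with z = +1.
= (25.4/1) · ln(8.7/140) = 25.40 · ln(0.06214)
= 25.40 · (-2.7783) = -70.57 mV

-71 mV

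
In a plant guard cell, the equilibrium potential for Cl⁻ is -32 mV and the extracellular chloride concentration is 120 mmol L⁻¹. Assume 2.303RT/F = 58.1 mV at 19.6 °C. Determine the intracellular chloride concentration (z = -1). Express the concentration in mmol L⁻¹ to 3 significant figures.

33.8 mmol L⁻¹

Nernst: E = (58.1/-1) · log₁₀([out]/[in]), so log₁₀([out]/[in]) = -32.0 × -1 / 58.1 = 0.5508.
[out]/[in] = 10^(0.5508) = 3.554.
[in] = 120 / 3.554 = 33.76 mmol L⁻¹.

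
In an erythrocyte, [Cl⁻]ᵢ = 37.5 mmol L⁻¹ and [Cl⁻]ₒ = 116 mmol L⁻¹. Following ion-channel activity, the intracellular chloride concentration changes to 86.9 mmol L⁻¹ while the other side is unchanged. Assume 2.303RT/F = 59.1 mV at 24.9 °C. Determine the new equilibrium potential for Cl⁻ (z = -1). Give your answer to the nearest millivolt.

After the shift: [Cl⁻]_out = 116, [Cl⁻]_in = 86.9 mmol L⁻¹.
E_new = (59.1/-1)·log₁₀(116/86.9) = -59.10 · (0.1254) = -7.41 mV

-7 mV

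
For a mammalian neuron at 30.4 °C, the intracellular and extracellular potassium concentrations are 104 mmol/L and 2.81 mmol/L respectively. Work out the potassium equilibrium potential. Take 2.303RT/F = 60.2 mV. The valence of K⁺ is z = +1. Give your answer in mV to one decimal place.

-94.4 mV

E = (60.2/z) · log₁₀([K⁺]_out/[K⁺]_in) with z = +1.
= (60.2/1) · log₁₀(2.81/104) = 60.20 · log₁₀(0.02702)
= 60.20 · (-1.5683) = -94.41 mV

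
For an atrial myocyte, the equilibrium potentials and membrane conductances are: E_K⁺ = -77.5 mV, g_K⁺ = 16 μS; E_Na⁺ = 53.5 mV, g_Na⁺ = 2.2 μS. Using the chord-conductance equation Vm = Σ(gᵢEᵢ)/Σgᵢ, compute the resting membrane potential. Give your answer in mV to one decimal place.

Σ gᵢEᵢ = 16·(-77.5) + 2.2·(53.5) = -1122.30
Σ gᵢ = 16 + 2.2 = 18.2
Vm = -1122.30 / 18.2 = -61.66 mV

-61.7 mV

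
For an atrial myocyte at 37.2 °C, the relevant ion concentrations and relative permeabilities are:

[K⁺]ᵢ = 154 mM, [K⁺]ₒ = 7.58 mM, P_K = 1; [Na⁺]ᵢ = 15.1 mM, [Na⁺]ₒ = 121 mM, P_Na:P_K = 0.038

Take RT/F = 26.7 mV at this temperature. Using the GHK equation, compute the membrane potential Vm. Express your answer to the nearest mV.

Vm = 26.7 · ln[(Σ P·[cation]ₒ + Σ P·[anion]ᵢ) / (Σ P·[cation]ᵢ + Σ P·[anion]ₒ)]
Numerator = 1×7.58 + 0.038×121 = 12.18
Denominator = 1×154 + 0.038×15.1 = 154.6
Vm = 26.7 · ln(0.078784) = 26.7 × (-2.5410) = -67.85 mV

-68 mV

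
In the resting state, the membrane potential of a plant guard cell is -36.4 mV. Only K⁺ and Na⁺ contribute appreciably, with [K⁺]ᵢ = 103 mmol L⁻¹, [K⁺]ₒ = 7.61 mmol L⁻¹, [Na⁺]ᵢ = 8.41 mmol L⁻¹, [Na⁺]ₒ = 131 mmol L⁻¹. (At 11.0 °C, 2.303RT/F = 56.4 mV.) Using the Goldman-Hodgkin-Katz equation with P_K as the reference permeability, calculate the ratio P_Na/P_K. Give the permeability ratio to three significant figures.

0.122

Let α = P_Na/P_K. GHK: Vm = 56.4·log₁₀[(Kₒ + α·Naₒ)/(Kᵢ + α·Naᵢ)].
10^(Vm/56.4) = 10^(-36.4/56.4) = 0.22626
So 0.22626·(Kᵢ + α·Naᵢ) = Kₒ + α·Naₒ → α = (0.22626·103.0 − 7.61) / (131.0 − 0.22626·8.41)
α = (23.3 − 7.61) / (131.0 − 1.903) = 15.69/129.1 = 0.1216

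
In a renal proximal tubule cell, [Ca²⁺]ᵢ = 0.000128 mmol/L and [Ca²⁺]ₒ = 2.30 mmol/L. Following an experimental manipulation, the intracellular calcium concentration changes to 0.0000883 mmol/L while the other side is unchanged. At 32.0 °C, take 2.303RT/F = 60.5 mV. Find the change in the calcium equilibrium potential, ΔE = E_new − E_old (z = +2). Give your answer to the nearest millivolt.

5 mV

E_old = (60.5/2)·log₁₀(2.30/0.000128) = 128.70 mV
E_new = (60.5/2)·log₁₀(2.30/0.0000883) = 133.58 mV
ΔE = 133.58 − (128.70) = 4.88 mV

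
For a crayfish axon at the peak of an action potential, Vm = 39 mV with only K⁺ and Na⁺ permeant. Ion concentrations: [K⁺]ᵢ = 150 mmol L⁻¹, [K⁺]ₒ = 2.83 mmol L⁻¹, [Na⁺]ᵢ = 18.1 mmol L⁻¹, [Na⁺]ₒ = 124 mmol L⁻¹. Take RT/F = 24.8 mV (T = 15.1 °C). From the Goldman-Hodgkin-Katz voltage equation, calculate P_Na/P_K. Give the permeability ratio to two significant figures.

20

Let α = P_Na/P_K. GHK: Vm = 24.8·ln[(Kₒ + α·Naₒ)/(Kᵢ + α·Naᵢ)].
e^(Vm/24.8) = e^(39.0/24.8) = 4.8191
So 4.8191·(Kᵢ + α·Naᵢ) = Kₒ + α·Naₒ → α = (4.8191·150.0 − 2.83) / (124.0 − 4.8191·18.1)
α = (722.9 − 2.83) / (124.0 − 87.23) = 720/36.77 = 19.58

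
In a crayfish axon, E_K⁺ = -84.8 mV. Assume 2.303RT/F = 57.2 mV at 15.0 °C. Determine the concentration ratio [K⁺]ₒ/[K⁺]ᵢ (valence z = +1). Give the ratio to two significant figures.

0.033

log₁₀([out]/[in]) = E·z/(57.2) = -84.8 × 1 / 57.2 = -1.4825
[out]/[in] = 10^(-1.4825) = 0.03292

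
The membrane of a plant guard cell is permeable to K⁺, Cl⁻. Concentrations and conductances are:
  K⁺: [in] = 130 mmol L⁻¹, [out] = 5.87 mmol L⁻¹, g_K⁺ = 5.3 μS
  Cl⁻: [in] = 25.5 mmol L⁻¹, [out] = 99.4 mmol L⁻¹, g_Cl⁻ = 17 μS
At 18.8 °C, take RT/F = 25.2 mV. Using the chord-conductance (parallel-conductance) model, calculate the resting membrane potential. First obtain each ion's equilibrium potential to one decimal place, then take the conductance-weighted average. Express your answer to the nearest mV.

E_K⁺ = (25.2/1)·ln(5.87/130) = -78.1 mV
E_Cl⁻ = (25.2/-1)·ln(99.4/25.5) = -34.3 mV
Vm = (Σ gᵢEᵢ)/(Σ gᵢ) = (5.3·-78.1 + 17·-34.3) / (5.3 + 17)
= -997.03 / 22.3 = -44.71 mV

-45 mV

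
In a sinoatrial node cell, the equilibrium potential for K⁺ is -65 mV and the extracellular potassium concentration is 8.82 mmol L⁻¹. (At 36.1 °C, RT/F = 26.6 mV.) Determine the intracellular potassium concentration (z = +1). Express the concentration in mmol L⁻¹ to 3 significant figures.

Nernst: E = (26.6/1) · ln([out]/[in]), so ln([out]/[in]) = -65.0 × 1 / 26.6 = -2.4436.
[out]/[in] = e^(-2.4436) = 0.08685.
[in] = 8.82 / 0.08685 = 101.6 mmol L⁻¹.

102 mmol L⁻¹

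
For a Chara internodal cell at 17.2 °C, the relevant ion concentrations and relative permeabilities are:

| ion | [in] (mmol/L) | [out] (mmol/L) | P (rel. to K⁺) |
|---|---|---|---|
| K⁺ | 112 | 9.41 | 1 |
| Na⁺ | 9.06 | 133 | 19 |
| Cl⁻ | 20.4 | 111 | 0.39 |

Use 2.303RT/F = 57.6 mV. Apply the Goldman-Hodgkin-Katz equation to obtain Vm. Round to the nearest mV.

51 mV

Vm = 57.6 · log₁₀[(Σ P·[cation]ₒ + Σ P·[anion]ᵢ) / (Σ P·[cation]ᵢ + Σ P·[anion]ₒ)]
Numerator = 1×9.41 + 19×133 + 0.39×20.4 = 2544
Denominator = 1×112 + 19×9.06 + 0.39×111 = 327.4
Vm = 57.6 · log₁₀(7.7707) = 57.6 × (0.8905) = 51.29 mV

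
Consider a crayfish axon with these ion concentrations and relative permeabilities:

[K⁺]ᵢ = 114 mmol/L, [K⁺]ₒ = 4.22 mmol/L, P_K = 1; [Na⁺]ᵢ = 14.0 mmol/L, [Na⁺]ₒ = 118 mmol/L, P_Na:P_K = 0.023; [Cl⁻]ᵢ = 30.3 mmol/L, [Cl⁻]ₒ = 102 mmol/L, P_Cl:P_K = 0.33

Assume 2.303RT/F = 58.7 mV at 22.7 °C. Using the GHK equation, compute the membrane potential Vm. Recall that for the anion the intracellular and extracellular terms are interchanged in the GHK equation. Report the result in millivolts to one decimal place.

Vm = 58.7 · log₁₀[(Σ P·[cation]ₒ + Σ P·[anion]ᵢ) / (Σ P·[cation]ᵢ + Σ P·[anion]ₒ)]
Numerator = 1×4.22 + 0.023×118 + 0.33×30.3 = 16.93
Denominator = 1×114 + 0.023×14.0 + 0.33×102 = 148
Vm = 58.7 · log₁₀(0.11443) = 58.7 × (-0.9415) = -55.26 mV

-55.3 mV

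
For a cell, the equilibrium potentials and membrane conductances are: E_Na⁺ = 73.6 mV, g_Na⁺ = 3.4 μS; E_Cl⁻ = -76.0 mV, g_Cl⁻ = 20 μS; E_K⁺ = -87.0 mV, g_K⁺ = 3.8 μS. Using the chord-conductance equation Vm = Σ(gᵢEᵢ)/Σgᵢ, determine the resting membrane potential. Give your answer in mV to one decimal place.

-58.8 mV

Σ gᵢEᵢ = 3.4·(73.6) + 20·(-76.0) + 3.8·(-87.0) = -1600.36
Σ gᵢ = 3.4 + 20 + 3.8 = 27.2
Vm = -1600.36 / 27.2 = -58.84 mV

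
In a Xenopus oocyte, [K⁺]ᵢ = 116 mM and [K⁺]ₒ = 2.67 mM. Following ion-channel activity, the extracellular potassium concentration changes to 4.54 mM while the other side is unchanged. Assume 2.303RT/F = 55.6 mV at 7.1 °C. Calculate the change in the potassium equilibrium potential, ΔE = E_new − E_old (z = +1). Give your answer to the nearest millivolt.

13 mV

E_old = (55.6/1)·log₁₀(2.67/116) = -91.07 mV
E_new = (55.6/1)·log₁₀(4.54/116) = -78.25 mV
ΔE = -78.25 − (-91.07) = 12.82 mV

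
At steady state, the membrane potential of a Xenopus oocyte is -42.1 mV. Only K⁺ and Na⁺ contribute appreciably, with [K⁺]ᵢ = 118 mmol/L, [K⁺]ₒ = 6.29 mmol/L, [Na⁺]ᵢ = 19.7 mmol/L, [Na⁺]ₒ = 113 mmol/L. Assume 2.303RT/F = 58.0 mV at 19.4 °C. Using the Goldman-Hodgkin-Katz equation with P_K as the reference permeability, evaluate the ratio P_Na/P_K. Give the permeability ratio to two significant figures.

0.15

Let α = P_Na/P_K. GHK: Vm = 58.0·log₁₀[(Kₒ + α·Naₒ)/(Kᵢ + α·Naᵢ)].
10^(Vm/58.0) = 10^(-42.1/58.0) = 0.18799
So 0.18799·(Kᵢ + α·Naᵢ) = Kₒ + α·Naₒ → α = (0.18799·118.0 − 6.29) / (113.0 − 0.18799·19.7)
α = (22.18 − 6.29) / (113.0 − 3.703) = 15.89/109.3 = 0.1454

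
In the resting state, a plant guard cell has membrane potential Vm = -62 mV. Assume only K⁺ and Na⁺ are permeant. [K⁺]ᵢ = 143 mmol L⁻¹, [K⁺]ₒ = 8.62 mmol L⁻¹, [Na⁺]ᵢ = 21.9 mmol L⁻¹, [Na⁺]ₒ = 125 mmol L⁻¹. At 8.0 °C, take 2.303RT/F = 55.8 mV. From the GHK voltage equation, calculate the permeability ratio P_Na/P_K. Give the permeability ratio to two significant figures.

0.020

Let α = P_Na/P_K. GHK: Vm = 55.8·log₁₀[(Kₒ + α·Naₒ)/(Kᵢ + α·Naᵢ)].
10^(Vm/55.8) = 10^(-62.0/55.8) = 0.077426
So 0.077426·(Kᵢ + α·Naᵢ) = Kₒ + α·Naₒ → α = (0.077426·143.0 − 8.62) / (125.0 − 0.077426·21.9)
α = (11.07 − 8.62) / (125.0 − 1.696) = 2.452/123.3 = 0.01989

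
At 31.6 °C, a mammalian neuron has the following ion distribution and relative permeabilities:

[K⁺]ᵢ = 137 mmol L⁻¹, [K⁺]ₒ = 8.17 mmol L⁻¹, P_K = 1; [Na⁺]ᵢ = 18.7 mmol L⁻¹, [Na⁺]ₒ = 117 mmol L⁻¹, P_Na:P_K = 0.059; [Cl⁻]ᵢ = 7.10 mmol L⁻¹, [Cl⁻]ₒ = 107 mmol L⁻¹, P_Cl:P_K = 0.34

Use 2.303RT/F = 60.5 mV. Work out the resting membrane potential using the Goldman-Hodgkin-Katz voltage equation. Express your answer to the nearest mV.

-60 mV

Vm = 60.5 · log₁₀[(Σ P·[cation]ₒ + Σ P·[anion]ᵢ) / (Σ P·[cation]ᵢ + Σ P·[anion]ₒ)]
Numerator = 1×8.17 + 0.059×117 + 0.34×7.10 = 17.49
Denominator = 1×137 + 0.059×18.7 + 0.34×107 = 174.5
Vm = 60.5 · log₁₀(0.10022) = 60.5 × (-0.9990) = -60.44 mV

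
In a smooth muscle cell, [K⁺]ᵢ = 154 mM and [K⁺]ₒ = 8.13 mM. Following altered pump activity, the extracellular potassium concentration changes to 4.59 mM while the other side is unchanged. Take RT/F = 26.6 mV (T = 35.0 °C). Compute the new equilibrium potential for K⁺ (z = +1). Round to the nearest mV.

-93 mV

After the shift: [K⁺]_out = 4.59, [K⁺]_in = 154 mM.
E_new = (26.6/1)·ln(4.59/154) = 26.60 · (-3.5131) = -93.45 mV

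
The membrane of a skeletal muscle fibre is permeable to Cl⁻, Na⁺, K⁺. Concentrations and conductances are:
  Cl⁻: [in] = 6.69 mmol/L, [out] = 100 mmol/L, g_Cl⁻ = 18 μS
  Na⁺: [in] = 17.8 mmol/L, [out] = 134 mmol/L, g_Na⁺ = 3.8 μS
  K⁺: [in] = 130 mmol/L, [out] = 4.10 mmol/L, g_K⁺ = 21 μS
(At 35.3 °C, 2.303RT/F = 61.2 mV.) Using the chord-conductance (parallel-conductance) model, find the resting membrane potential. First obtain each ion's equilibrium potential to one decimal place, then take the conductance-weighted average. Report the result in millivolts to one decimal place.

E_Cl⁻ = (61.2/-1)·log₁₀(100/6.69) = -71.9 mV
E_Na⁺ = (61.2/1)·log₁₀(134/17.8) = 53.7 mV
E_K⁺ = (61.2/1)·log₁₀(4.10/130) = -91.9 mV
Vm = (Σ gᵢEᵢ)/(Σ gᵢ) = (18·-71.9 + 3.8·53.7 + 21·-91.9) / (18 + 3.8 + 21)
= -3020.04 / 42.8 = -70.56 mV

-70.6 mV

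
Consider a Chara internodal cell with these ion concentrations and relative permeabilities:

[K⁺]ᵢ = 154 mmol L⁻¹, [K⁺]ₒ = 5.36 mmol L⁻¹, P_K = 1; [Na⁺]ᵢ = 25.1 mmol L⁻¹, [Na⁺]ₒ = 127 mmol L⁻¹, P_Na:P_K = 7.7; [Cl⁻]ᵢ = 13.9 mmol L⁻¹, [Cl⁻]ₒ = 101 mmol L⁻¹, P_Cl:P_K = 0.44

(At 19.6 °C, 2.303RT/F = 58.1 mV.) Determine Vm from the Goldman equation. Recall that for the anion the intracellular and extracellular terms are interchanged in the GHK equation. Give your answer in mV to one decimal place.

23.4 mV

Vm = 58.1 · log₁₀[(Σ P·[cation]ₒ + Σ P·[anion]ᵢ) / (Σ P·[cation]ᵢ + Σ P·[anion]ₒ)]
Numerator = 1×5.36 + 7.7×127 + 0.44×13.9 = 989.4
Denominator = 1×154 + 7.7×25.1 + 0.44×101 = 391.7
Vm = 58.1 · log₁₀(2.5258) = 58.1 × (0.4024) = 23.38 mV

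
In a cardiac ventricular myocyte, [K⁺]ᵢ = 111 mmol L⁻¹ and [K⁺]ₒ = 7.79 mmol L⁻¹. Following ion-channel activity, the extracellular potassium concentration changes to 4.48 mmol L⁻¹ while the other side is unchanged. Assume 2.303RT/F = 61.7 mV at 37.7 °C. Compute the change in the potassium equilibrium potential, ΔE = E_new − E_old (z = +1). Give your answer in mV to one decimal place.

E_old = (61.7/1)·log₁₀(7.79/111) = -71.19 mV
E_new = (61.7/1)·log₁₀(4.48/111) = -86.01 mV
ΔE = -86.01 − (-71.19) = -14.82 mV

-14.8 mV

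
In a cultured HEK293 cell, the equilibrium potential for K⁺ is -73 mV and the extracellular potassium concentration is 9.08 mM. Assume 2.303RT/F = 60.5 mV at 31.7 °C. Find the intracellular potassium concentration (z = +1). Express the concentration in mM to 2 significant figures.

150 mM

Nernst: E = (60.5/1) · log₁₀([out]/[in]), so log₁₀([out]/[in]) = -73.0 × 1 / 60.5 = -1.2066.
[out]/[in] = 10^(-1.2066) = 0.06214.
[in] = 9.08 / 0.06214 = 146.1 mM.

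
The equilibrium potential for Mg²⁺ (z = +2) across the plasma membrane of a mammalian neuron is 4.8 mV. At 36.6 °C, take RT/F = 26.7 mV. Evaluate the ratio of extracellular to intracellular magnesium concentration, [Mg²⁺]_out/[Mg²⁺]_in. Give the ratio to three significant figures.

ln([out]/[in]) = E·z/(26.7) = 4.8 × 2 / 26.7 = 0.3596
[out]/[in] = e^(0.3596) = 1.433

1.43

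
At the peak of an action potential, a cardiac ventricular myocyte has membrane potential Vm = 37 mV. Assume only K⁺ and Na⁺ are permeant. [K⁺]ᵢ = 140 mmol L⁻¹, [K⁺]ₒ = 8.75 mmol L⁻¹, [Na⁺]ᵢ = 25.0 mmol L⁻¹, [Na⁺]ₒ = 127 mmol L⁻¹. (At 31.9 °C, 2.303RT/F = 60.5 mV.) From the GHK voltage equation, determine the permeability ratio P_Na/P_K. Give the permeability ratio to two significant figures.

Let α = P_Na/P_K. GHK: Vm = 60.5·log₁₀[(Kₒ + α·Naₒ)/(Kᵢ + α·Naᵢ)].
10^(Vm/60.5) = 10^(37.0/60.5) = 4.0886
So 4.0886·(Kᵢ + α·Naᵢ) = Kₒ + α·Naₒ → α = (4.0886·140.0 − 8.75) / (127.0 − 4.0886·25.0)
α = (572.4 − 8.75) / (127.0 − 102.2) = 563.6/24.79 = 22.74

23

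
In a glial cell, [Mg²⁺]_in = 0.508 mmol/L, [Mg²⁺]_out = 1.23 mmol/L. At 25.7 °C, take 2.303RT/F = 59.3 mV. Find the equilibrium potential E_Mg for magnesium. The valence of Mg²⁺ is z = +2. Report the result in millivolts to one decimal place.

11.4 mV

E = (59.3/z) · log₁₀([Mg²⁺]_out/[Mg²⁺]_in) with z = +2.
= (59.3/2) · log₁₀(1.23/0.508) = 29.65 · log₁₀(2.421)
= 29.65 · (0.3840) = 11.39 mV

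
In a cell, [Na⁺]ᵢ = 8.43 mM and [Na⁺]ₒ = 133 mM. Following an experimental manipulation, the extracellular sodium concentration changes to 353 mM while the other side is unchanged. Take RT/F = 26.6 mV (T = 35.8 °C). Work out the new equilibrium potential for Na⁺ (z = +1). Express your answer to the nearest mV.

After the shift: [Na⁺]_out = 353, [Na⁺]_in = 8.43 mM.
E_new = (26.6/1)·ln(353/8.43) = 26.60 · (3.7347) = 99.34 mV

99 mV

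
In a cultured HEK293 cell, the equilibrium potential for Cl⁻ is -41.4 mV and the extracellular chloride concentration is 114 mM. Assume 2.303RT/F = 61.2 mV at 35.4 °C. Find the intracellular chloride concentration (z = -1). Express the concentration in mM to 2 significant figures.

Nernst: E = (61.2/-1) · log₁₀([out]/[in]), so log₁₀([out]/[in]) = -41.4 × -1 / 61.2 = 0.6765.
[out]/[in] = 10^(0.6765) = 4.748.
[in] = 114 / 4.748 = 24.01 mM.

24 mM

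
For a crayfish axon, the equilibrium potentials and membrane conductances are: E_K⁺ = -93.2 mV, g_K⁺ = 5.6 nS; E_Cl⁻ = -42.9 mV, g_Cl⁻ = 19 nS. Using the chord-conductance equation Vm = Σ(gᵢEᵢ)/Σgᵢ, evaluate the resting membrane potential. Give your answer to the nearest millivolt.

Σ gᵢEᵢ = 5.6·(-93.2) + 19·(-42.9) = -1337.02
Σ gᵢ = 5.6 + 19 = 24.6
Vm = -1337.02 / 24.6 = -54.35 mV

-54 mV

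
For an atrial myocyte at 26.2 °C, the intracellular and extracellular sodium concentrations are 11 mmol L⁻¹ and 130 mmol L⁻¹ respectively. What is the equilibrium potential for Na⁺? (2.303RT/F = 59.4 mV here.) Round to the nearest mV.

64 mV

E = (59.4/z) · log₁₀([Na⁺]_out/[Na⁺]_in) with z = +1.
= (59.4/1) · log₁₀(130/11) = 59.40 · log₁₀(11.82)
= 59.40 · (1.0726) = 63.71 mV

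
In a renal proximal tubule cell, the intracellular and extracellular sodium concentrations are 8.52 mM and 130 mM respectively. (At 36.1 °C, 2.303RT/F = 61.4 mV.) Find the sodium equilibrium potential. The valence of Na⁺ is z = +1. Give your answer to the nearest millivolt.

E = (61.4/z) · log₁₀([Na⁺]_out/[Na⁺]_in) with z = +1.
= (61.4/1) · log₁₀(130/8.52) = 61.40 · log₁₀(15.26)
= 61.40 · (1.1835) = 72.67 mV

73 mV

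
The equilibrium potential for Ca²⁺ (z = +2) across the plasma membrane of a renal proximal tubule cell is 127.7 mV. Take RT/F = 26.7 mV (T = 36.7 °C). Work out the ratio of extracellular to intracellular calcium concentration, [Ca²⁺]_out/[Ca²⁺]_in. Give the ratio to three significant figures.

14300

ln([out]/[in]) = E·z/(26.7) = 127.7 × 2 / 26.7 = 9.5655
[out]/[in] = e^(9.5655) = 1.426e+04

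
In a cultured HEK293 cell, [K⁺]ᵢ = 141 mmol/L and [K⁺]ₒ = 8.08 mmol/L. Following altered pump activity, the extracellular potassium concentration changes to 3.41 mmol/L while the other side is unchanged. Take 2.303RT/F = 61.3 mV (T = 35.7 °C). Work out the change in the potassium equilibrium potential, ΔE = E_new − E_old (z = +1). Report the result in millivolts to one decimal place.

-23.0 mV

E_old = (61.3/1)·log₁₀(8.08/141) = -76.12 mV
E_new = (61.3/1)·log₁₀(3.41/141) = -99.09 mV
ΔE = -99.09 − (-76.12) = -22.97 mV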